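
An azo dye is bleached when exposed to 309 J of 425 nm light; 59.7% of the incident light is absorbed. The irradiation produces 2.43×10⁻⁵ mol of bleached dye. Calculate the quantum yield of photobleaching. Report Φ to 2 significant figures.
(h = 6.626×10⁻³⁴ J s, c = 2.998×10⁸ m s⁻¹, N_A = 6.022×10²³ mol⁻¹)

Φ = 0.037

Photon energy at 425 nm: hc/λ = (6.626×10⁻³⁴)(2.998×10⁸)/(425×10⁻⁹) = 4.674×10⁻¹⁹ J.
Photons incident: 309 / 4.674×10⁻¹⁹ = 6.611×10²⁰, i.e. 6.611×10²⁰/6.022×10²³ = 0.001098 mol.
Photons absorbed: 0.597 × 0.001098 = 6.555×10⁻⁴ mol.
Φ = 2.43×10⁻⁵ mol / 6.555×10⁻⁴ mol photons = 0.037.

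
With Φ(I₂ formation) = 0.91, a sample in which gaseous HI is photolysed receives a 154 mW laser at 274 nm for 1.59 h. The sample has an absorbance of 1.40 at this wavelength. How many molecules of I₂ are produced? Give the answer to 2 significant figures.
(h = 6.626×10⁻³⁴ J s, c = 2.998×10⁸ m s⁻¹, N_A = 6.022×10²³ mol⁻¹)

1.1×10²¹ molecules

Photon energy at 274 nm: hc/λ = (6.626×10⁻³⁴)(2.998×10⁸)/(274×10⁻⁹) = 7.250×10⁻¹⁹ J.
Energy delivered: (154 mW)(5724 s) = 881.5 J.
Photons incident: 881.5 / 7.250×10⁻¹⁹ = 1.216×10²¹, i.e. 1.216×10²¹/6.022×10²³ = 0.002019 mol.
Fraction absorbed: 1 − 10^(−1.40) = 0.9602.
Photons absorbed: 0.9602 × 0.002019 = 0.001939 mol.
Product: Φ × n_abs = 0.91 × 0.001939 = 0.001764 mol.
As a count: 0.001764 × 6.022×10²³ = 1.1×10²¹.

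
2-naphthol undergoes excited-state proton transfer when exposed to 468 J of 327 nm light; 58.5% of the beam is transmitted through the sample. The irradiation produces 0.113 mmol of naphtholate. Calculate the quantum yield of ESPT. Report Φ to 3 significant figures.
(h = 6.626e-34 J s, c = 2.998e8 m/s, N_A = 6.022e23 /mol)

Φ = 0.213

Product: 0.113 mmol = 1.13e-4 mol.
Photon energy at 327 nm: hc/λ = (6.626e-34)(2.998e8)/(327e-9) = 6.075e-19 J.
Photons incident: 468 / 6.075e-19 = 7.704e20, i.e. 7.704e20/6.022e23 = 0.001279 mol.
Fraction absorbed: 1 − 58.5/100 = 0.4150.
Photons absorbed: 0.4150 × 0.001279 = 5.308e-4 mol.
Φ = 1.13e-4 mol / 5.308e-4 mol photons = 0.213.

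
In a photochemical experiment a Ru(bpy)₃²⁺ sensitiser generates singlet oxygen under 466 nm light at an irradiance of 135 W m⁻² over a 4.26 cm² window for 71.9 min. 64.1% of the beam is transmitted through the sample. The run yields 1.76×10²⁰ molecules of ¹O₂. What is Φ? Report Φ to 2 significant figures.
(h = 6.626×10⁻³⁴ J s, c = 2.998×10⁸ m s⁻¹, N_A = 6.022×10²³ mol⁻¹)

Φ = 0.84

Product: 1.76×10²⁰ / 6.022×10²³ = 2.923×10⁻⁴ mol.
Photon energy at 466 nm: hc/λ = (6.626×10⁻³⁴)(2.998×10⁸)/(466×10⁻⁹) = 4.263×10⁻¹⁹ J.
Energy delivered: (135 W m⁻²)(4.26×10⁻⁴ m²)(4314 s) = 248.1 J.
Photons incident: 248.1 / 4.263×10⁻¹⁹ = 5.820×10²⁰, i.e. 5.820×10²⁰/6.022×10²³ = 9.665×10⁻⁴ mol.
Fraction absorbed: 1 − 64.1/100 = 0.3590.
Photons absorbed: 0.3590 × 9.665×10⁻⁴ = 3.470×10⁻⁴ mol.
Φ = 2.923×10⁻⁴ mol / 3.470×10⁻⁴ mol photons = 0.84.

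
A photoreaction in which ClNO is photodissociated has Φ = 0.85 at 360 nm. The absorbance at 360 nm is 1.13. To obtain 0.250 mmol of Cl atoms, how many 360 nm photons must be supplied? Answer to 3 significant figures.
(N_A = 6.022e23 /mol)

1.91e20 photons

Product: 0.250 mmol = 2.50e-4 mol.
Photons that must be absorbed: 2.50e-4 / 0.85 = 2.941e-4 mol.
Fraction absorbed: 1 − 10^(−1.13) = 0.9259.
Incident photons needed: 2.941e-4 / 0.9259 = 3.176e-4 mol.
Photon count: 3.176e-4 × 6.022e23 = 1.91e20.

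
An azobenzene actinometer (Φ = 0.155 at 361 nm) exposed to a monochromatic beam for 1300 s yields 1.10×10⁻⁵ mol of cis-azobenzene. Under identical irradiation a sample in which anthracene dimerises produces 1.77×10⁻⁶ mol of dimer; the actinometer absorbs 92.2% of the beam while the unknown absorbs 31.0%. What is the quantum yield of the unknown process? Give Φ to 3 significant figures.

Photons absorbed by the actinometer: 1.10×10⁻⁵ / 0.155 = 7.097×10⁻⁵ mol.
Incident flux: 7.097×10⁻⁵ / 0.922 = 7.697×10⁻⁵ einstein.
Absorbed by unknown: 0.310 × 7.697×10⁻⁵ = 2.386×10⁻⁵ mol.
Φ(unknown) = 1.77×10⁻⁶ / 2.386×10⁻⁵ = 0.0742.

Φ = 0.0742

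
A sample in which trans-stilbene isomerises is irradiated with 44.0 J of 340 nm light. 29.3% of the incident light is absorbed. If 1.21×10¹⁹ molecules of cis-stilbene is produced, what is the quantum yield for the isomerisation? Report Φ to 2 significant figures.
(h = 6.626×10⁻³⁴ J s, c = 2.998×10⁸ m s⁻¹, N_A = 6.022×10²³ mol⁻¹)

Product: 1.21×10¹⁹ / 6.022×10²³ = 2.009×10⁻⁵ mol.
Photon energy at 340 nm: hc/λ = (6.626×10⁻³⁴)(2.998×10⁸)/(340×10⁻⁹) = 5.843×10⁻¹⁹ J.
Photons incident: 44.0 / 5.843×10⁻¹⁹ = 7.530×10¹⁹, i.e. 7.530×10¹⁹/6.022×10²³ = 1.250×10⁻⁴ mol.
Photons absorbed: 0.293 × 1.250×10⁻⁴ = 3.662×10⁻⁵ mol.
Φ = 2.009×10⁻⁵ mol / 3.662×10⁻⁵ mol photons = 0.55.

Φ = 0.55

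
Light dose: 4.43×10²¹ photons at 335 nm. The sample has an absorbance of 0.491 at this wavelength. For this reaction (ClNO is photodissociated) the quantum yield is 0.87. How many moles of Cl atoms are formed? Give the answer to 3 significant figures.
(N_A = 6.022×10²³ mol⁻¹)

0.00433 mol

Moles of photons: 4.43×10²¹ / 6.022×10²³ = 0.007356 mol.
Fraction absorbed: 1 − 10^(−0.491) = 0.6772.
Photons absorbed: 0.6772 × 0.007356 = 0.004981 mol.
Product: Φ × n_abs = 0.87 × 0.004981 = 0.004333 mol.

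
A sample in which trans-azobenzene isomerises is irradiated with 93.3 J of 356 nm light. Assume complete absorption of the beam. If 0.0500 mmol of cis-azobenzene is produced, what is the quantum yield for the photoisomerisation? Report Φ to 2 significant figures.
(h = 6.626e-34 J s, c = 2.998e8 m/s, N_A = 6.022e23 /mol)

Φ = 0.18

Product: 0.0500 mmol = 5.00e-5 mol.
Photon energy at 356 nm: hc/λ = (6.626e-34)(2.998e8)/(356e-9) = 5.580e-19 J.
Photons incident: 93.3 / 5.580e-19 = 1.672e20, i.e. 1.672e20/6.022e23 = 2.776e-4 mol.
Φ = 5.00e-5 mol / 2.776e-4 mol photons = 0.18.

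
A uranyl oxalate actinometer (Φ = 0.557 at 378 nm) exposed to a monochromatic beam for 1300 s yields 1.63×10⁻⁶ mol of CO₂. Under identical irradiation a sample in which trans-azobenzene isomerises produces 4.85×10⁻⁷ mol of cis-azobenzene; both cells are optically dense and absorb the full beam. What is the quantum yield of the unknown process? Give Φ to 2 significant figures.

Photons absorbed by the actinometer: 1.63×10⁻⁶ / 0.557 = 2.926×10⁻⁶ mol.
Φ(unknown) = 4.85×10⁻⁷ / 2.926×10⁻⁶ = 0.17.

Φ = 0.17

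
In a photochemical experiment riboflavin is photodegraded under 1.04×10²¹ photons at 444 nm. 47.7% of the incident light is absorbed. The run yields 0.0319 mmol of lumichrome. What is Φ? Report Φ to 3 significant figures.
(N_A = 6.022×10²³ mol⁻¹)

Product: 0.0319 mmol = 3.19×10⁻⁵ mol.
Moles of photons: 1.04×10²¹ / 6.022×10²³ = 0.001727 mol.
Photons absorbed: 0.477 × 0.001727 = 8.238×10⁻⁴ mol.
Φ = 3.19×10⁻⁵ mol / 8.238×10⁻⁴ mol photons = 0.0387.

Φ = 0.0387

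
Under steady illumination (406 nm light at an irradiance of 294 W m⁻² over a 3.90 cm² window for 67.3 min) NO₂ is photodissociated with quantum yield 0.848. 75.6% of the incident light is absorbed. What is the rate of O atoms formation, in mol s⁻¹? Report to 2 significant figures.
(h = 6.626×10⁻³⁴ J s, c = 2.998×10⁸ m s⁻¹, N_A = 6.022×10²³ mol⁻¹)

Photon energy at 406 nm: hc/λ = (6.626×10⁻³⁴)(2.998×10⁸)/(406×10⁻⁹) = 4.893×10⁻¹⁹ J.
Energy delivered: (294 W m⁻²)(3.90×10⁻⁴ m²)(4038 s) = 463.0 J.
Photons incident: 463.0 / 4.893×10⁻¹⁹ = 9.462×10²⁰, i.e. 9.462×10²⁰/6.022×10²³ = 0.001571 mol.
Photons absorbed: 0.756 × 0.001571 = 0.001188 mol.
Product formed: 0.848 × 0.001188 = 0.001007 mol.
Rate: 0.001007 / 4038 s = 2.5×10⁻⁷ mol s⁻¹.

2.5×10⁻⁷ mol s⁻¹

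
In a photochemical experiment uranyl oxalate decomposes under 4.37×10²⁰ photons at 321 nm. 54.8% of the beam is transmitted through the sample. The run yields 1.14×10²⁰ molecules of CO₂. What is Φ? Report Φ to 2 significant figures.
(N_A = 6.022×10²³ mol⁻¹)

Product: 1.14×10²⁰ / 6.022×10²³ = 1.893×10⁻⁴ mol.
Moles of photons: 4.37×10²⁰ / 6.022×10²³ = 7.257×10⁻⁴ mol.
Fraction absorbed: 1 − 54.8/100 = 0.4520.
Photons absorbed: 0.4520 × 7.257×10⁻⁴ = 3.280×10⁻⁴ mol.
Φ = 1.893×10⁻⁴ mol / 3.280×10⁻⁴ mol photons = 0.58.

Φ = 0.58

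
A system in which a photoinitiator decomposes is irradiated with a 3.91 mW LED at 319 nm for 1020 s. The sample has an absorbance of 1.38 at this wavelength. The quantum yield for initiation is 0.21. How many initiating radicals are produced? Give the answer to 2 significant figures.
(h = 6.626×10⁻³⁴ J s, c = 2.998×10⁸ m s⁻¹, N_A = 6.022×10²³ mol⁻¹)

1.3×10¹⁸ initiating radicals

Photon energy at 319 nm: hc/λ = (6.626×10⁻³⁴)(2.998×10⁸)/(319×10⁻⁹) = 6.227×10⁻¹⁹ J.
Energy delivered: (3.91 mW)(1020 s) = 3.988 J.
Photons incident: 3.988 / 6.227×10⁻¹⁹ = 6.404×10¹⁸, i.e. 6.404×10¹⁸/6.022×10²³ = 1.063×10⁻⁵ mol.
Fraction absorbed: 1 − 10^(−1.38) = 0.9583.
Photons absorbed: 0.9583 × 1.063×10⁻⁵ = 1.019×10⁻⁵ mol.
Product: Φ × n_abs = 0.21 × 1.019×10⁻⁵ = 2.140×10⁻⁶ mol.
As a count: 2.140×10⁻⁶ × 6.022×10²³ = 1.3×10¹⁸.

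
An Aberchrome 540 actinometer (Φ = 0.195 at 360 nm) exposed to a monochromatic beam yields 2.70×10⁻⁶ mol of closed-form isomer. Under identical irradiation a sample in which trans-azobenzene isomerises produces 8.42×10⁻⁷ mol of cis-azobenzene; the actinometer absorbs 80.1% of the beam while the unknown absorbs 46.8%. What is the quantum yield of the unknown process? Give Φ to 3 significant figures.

Φ = 0.104

Photons absorbed by the actinometer: 2.70×10⁻⁶ / 0.195 = 1.385×10⁻⁵ mol.
Incident flux: 1.385×10⁻⁵ / 0.801 = 1.729×10⁻⁵ einstein.
Absorbed by unknown: 0.468 × 1.729×10⁻⁵ = 8.092×10⁻⁶ mol.
Φ(unknown) = 8.42×10⁻⁷ / 8.092×10⁻⁶ = 0.104.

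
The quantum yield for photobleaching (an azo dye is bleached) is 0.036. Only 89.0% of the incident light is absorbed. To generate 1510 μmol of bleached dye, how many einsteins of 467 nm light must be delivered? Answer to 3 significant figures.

0.0471 einstein

Product: 1510 μmol = 0.00151 mol.
Photons that must be absorbed: 0.00151 / 0.036 = 0.04194 mol.
Incident photons needed: 0.04194 / 0.890 = 0.04712 mol.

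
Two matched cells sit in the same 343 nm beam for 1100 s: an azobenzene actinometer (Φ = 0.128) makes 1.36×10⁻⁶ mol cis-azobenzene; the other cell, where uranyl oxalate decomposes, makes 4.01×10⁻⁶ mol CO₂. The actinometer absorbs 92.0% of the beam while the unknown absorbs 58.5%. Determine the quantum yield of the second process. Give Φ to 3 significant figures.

Φ = 0.594

Photons absorbed by the actinometer: 1.36×10⁻⁶ / 0.128 = 1.062×10⁻⁵ mol.
Incident flux: 1.062×10⁻⁵ / 0.920 = 1.154×10⁻⁵ einstein.
Absorbed by unknown: 0.585 × 1.154×10⁻⁵ = 6.751×10⁻⁶ mol.
Φ(unknown) = 4.01×10⁻⁶ / 6.751×10⁻⁶ = 0.594.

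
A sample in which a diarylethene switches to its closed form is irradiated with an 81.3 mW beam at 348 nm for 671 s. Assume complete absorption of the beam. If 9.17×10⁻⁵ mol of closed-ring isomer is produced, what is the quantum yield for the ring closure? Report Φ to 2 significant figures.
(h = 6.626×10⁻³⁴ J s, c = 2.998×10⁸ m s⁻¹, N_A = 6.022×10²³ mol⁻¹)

Photon energy at 348 nm: hc/λ = (6.626×10⁻³⁴)(2.998×10⁸)/(348×10⁻⁹) = 5.708×10⁻¹⁹ J.
Energy delivered: (81.3 mW)(671 s) = 54.55 J.
Photons incident: 54.55 / 5.708×10⁻¹⁹ = 9.557×10¹⁹, i.e. 9.557×10¹⁹/6.022×10²³ = 1.587×10⁻⁴ mol.
Φ = 9.17×10⁻⁵ mol / 1.587×10⁻⁴ mol photons = 0.58.

Φ = 0.58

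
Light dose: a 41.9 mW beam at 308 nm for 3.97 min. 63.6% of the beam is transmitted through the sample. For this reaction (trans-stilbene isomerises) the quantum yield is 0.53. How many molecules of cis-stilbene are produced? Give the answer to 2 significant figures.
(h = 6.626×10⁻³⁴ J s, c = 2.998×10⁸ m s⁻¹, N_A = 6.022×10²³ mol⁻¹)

Photon energy at 308 nm: hc/λ = (6.626×10⁻³⁴)(2.998×10⁸)/(308×10⁻⁹) = 6.450×10⁻¹⁹ J.
Energy delivered: (41.9 mW)(238.2 s) = 9.981 J.
Photons incident: 9.981 / 6.450×10⁻¹⁹ = 1.547×10¹⁹, i.e. 1.547×10¹⁹/6.022×10²³ = 2.569×10⁻⁵ mol.
Fraction absorbed: 1 − 63.6/100 = 0.3640.
Photons absorbed: 0.3640 × 2.569×10⁻⁵ = 9.351×10⁻⁶ mol.
Product: Φ × n_abs = 0.53 × 9.351×10⁻⁶ = 4.956×10⁻⁶ mol.
As a count: 4.956×10⁻⁶ × 6.022×10²³ = 3.0×10¹⁸.

3.0×10¹⁸ molecules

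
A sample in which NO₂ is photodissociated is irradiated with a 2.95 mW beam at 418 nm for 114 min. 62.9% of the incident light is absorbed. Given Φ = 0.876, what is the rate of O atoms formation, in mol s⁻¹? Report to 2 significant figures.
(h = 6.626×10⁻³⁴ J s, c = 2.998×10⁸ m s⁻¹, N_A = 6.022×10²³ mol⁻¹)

Photon energy at 418 nm: hc/λ = (6.626×10⁻³⁴)(2.998×10⁸)/(418×10⁻⁹) = 4.752×10⁻¹⁹ J.
Energy delivered: (2.95 mW)(6840 s) = 20.18 J.
Photons incident: 20.18 / 4.752×10⁻¹⁹ = 4.247×10¹⁹, i.e. 4.247×10¹⁹/6.022×10²³ = 7.052×10⁻⁵ mol.
Photons absorbed: 0.629 × 7.052×10⁻⁵ = 4.436×10⁻⁵ mol.
Product formed: 0.876 × 4.436×10⁻⁵ = 3.886×10⁻⁵ mol.
Rate: 3.886×10⁻⁵ / 6840 s = 5.7×10⁻⁹ mol s⁻¹.

5.7×10⁻⁹ mol s⁻¹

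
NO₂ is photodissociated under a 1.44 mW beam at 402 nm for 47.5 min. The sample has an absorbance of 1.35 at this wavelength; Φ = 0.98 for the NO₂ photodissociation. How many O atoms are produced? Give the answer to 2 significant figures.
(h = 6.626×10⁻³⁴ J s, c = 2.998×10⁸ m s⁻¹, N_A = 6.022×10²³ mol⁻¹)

Photon energy at 402 nm: hc/λ = (6.626×10⁻³⁴)(2.998×10⁸)/(402×10⁻⁹) = 4.941×10⁻¹⁹ J.
Energy delivered: (1.44 mW)(2850 s) = 4.104 J.
Photons incident: 4.104 / 4.941×10⁻¹⁹ = 8.306×10¹⁸, i.e. 8.306×10¹⁸/6.022×10²³ = 1.379×10⁻⁵ mol.
Fraction absorbed: 1 − 10^(−1.35) = 0.9553.
Photons absorbed: 0.9553 × 1.379×10⁻⁵ = 1.317×10⁻⁵ mol.
Product: Φ × n_abs = 0.98 × 1.317×10⁻⁵ = 1.291×10⁻⁵ mol.
As a count: 1.291×10⁻⁵ × 6.022×10²³ = 7.8×10¹⁸.

7.8×10¹⁸ atoms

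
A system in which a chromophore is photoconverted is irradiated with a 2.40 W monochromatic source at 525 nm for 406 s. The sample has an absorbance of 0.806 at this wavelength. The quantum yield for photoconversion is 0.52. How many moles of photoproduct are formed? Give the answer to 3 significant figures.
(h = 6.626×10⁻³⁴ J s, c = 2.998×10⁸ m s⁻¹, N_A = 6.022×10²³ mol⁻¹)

0.00188 mol

Photon energy at 525 nm: hc/λ = (6.626×10⁻³⁴)(2.998×10⁸)/(525×10⁻⁹) = 3.784×10⁻¹⁹ J.
Energy delivered: (2.40 W)(406 s) = 974.4 J.
Photons incident: 974.4 / 3.784×10⁻¹⁹ = 2.575×10²¹, i.e. 2.575×10²¹/6.022×10²³ = 0.004276 mol.
Fraction absorbed: 1 − 10^(−0.806) = 0.8437.
Photons absorbed: 0.8437 × 0.004276 = 0.003608 mol.
Product: Φ × n_abs = 0.52 × 0.003608 = 0.001876 mol.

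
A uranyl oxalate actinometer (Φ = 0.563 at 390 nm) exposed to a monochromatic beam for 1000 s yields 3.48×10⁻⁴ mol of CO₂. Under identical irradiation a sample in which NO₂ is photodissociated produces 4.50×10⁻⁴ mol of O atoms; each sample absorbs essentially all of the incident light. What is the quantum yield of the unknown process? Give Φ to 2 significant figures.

Φ = 0.73

Photons absorbed by the actinometer: 3.48×10⁻⁴ / 0.563 = 6.181×10⁻⁴ mol.
Φ(unknown) = 4.50×10⁻⁴ / 6.181×10⁻⁴ = 0.73.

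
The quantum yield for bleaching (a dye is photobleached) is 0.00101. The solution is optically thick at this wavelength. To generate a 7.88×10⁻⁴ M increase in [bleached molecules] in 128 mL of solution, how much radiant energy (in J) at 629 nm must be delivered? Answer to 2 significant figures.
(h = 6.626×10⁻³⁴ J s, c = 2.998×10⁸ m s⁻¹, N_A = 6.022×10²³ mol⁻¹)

1.9×10⁴ J

Product: (7.88×10⁻⁴ M)(0.128 L) = 1.009×10⁻⁴ mol.
Photons that must be absorbed: 1.009×10⁻⁴ / 0.00101 = 0.09990 mol.
Photon energy: hc/λ = 3.158×10⁻¹⁹ J; per mole, 1.902×10⁵ J mol⁻¹.
Energy required: 0.09990 × 1.902×10⁵ = 1.9×10⁴ J.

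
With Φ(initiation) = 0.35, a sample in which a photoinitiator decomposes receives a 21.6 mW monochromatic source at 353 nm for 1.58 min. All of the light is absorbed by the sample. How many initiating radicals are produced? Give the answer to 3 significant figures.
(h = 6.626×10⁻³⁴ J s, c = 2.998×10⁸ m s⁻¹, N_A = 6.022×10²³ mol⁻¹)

Photon energy at 353 nm: hc/λ = (6.626×10⁻³⁴)(2.998×10⁸)/(353×10⁻⁹) = 5.627×10⁻¹⁹ J.
Energy delivered: (21.6 mW)(94.8 s) = 2.048 J.
Photons incident: 2.048 / 5.627×10⁻¹⁹ = 3.640×10¹⁸, i.e. 3.640×10¹⁸/6.022×10²³ = 6.045×10⁻⁶ mol.
Product: Φ × n_abs = 0.35 × 6.045×10⁻⁶ = 2.116×10⁻⁶ mol.
As a count: 2.116×10⁻⁶ × 6.022×10²³ = 1.27×10¹⁸.

1.27×10¹⁸ initiating radicals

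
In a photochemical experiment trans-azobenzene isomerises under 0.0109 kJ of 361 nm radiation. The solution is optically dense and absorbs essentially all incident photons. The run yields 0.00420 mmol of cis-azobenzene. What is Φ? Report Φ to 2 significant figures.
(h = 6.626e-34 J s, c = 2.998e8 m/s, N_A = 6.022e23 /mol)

Φ = 0.13

Product: 0.00420 mmol = 4.20e-6 mol.
Photon energy at 361 nm: hc/λ = (6.626e-34)(2.998e8)/(361e-9) = 5.503e-19 J.
Incident energy: 0.0109 kJ = 10.9 J.
Photons incident: 10.9 / 5.503e-19 = 1.981e19, i.e. 1.981e19/6.022e23 = 3.290e-5 mol.
Φ = 4.20e-6 mol / 3.290e-5 mol photons = 0.13.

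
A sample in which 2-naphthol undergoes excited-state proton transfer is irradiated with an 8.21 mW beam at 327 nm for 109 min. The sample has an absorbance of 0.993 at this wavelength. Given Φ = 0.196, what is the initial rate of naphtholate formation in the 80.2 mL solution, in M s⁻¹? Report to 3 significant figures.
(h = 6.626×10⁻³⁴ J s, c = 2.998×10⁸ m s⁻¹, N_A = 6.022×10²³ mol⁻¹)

4.93×10⁻⁸ M s⁻¹

Photon energy at 327 nm: hc/λ = (6.626×10⁻³⁴)(2.998×10⁸)/(327×10⁻⁹) = 6.075×10⁻¹⁹ J.
Energy delivered: (8.21 mW)(6540 s) = 53.69 J.
Photons incident: 53.69 / 6.075×10⁻¹⁹ = 8.838×10¹⁹, i.e. 8.838×10¹⁹/6.022×10²³ = 1.468×10⁻⁴ mol.
Fraction absorbed: 1 − 10^(−0.993) = 0.8984.
Photons absorbed: 0.8984 × 1.468×10⁻⁴ = 1.319×10⁻⁴ mol.
Product formed: 0.196 × 1.319×10⁻⁴ = 2.585×10⁻⁵ mol.
Rate: 2.585×10⁻⁵ mol / (6540 s × 0.0802 L) = 4.93×10⁻⁸ M s⁻¹.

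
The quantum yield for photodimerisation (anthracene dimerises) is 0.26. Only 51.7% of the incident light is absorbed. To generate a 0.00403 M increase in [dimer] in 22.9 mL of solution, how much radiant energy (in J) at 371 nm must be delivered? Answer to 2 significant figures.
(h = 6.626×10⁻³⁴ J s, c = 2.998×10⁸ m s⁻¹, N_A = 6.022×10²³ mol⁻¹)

Product: (0.00403 M)(0.0229 L) = 9.229×10⁻⁵ mol.
Photons that must be absorbed: 9.229×10⁻⁵ / 0.26 = 3.550×10⁻⁴ mol.
Incident photons needed: 3.550×10⁻⁴ / 0.517 = 6.867×10⁻⁴ mol.
Photon energy: hc/λ = 5.354×10⁻¹⁹ J; per mole, 3.224×10⁵ J mol⁻¹.
Energy required: 6.867×10⁻⁴ × 3.224×10⁵ = 220 J.

220 J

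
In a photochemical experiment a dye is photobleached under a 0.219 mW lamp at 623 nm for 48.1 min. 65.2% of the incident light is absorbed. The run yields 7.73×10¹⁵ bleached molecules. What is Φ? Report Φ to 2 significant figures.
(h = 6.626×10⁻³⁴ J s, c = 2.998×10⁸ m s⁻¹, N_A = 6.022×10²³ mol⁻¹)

Product: 7.73×10¹⁵ / 6.022×10²³ = 1.284×10⁻⁸ mol.
Photon energy at 623 nm: hc/λ = (6.626×10⁻³⁴)(2.998×10⁸)/(623×10⁻⁹) = 3.189×10⁻¹⁹ J.
Energy delivered: (0.219 mW)(2886 s) = 0.6320 J.
Photons incident: 0.6320 / 3.189×10⁻¹⁹ = 1.982×10¹⁸, i.e. 1.982×10¹⁸/6.022×10²³ = 3.291×10⁻⁶ mol.
Photons absorbed: 0.652 × 3.291×10⁻⁶ = 2.146×10⁻⁶ mol.
Φ = 1.284×10⁻⁸ mol / 2.146×10⁻⁶ mol photons = 0.0060.

Φ = 0.0060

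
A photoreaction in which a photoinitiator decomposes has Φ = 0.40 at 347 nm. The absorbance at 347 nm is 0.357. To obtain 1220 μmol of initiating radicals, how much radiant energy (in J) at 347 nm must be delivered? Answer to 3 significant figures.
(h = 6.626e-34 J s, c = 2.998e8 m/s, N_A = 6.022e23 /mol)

Product: 1220 μmol = 0.00122 mol.
Photons that must be absorbed: 0.00122 / 0.40 = 0.003050 mol.
Fraction absorbed: 1 − 10^(−0.357) = 0.5605.
Incident photons needed: 0.003050 / 0.5605 = 0.005442 mol.
Photon energy: hc/λ = 5.725e-19 J; per mole, 3.448e5 J mol⁻¹.
Energy required: 0.005442 × 3.448e5 = 1880 J.

1880 J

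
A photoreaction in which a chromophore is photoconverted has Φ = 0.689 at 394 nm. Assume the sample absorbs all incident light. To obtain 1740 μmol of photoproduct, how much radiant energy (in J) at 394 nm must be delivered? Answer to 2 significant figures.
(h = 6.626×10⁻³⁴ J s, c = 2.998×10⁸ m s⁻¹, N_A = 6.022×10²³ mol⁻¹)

Product: 1740 μmol = 0.00174 mol.
Photons that must be absorbed: 0.00174 / 0.689 = 0.002525 mol.
Photon energy: hc/λ = 5.042×10⁻¹⁹ J; per mole, 3.036×10⁵ J mol⁻¹.
Energy required: 0.002525 × 3.036×10⁵ = 770 J.

770 J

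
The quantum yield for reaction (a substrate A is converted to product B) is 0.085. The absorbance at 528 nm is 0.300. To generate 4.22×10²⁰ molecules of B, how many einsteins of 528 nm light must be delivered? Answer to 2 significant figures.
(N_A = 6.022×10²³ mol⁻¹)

Product: 4.22×10²⁰ / 6.022×10²³ = 7.008×10⁻⁴ mol.
Photons that must be absorbed: 7.008×10⁻⁴ / 0.085 = 0.008245 mol.
Fraction absorbed: 1 − 10^(−0.300) = 0.4988.
Incident photons needed: 0.008245 / 0.4988 = 0.01653 mol.

0.017 einstein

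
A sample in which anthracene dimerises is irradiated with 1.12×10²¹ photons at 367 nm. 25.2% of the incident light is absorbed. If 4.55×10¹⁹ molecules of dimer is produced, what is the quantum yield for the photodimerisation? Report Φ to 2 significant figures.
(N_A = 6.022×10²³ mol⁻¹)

Φ = 0.16

Product: 4.55×10¹⁹ / 6.022×10²³ = 7.556×10⁻⁵ mol.
Moles of photons: 1.12×10²¹ / 6.022×10²³ = 0.001860 mol.
Photons absorbed: 0.252 × 0.001860 = 4.687×10⁻⁴ mol.
Φ = 7.556×10⁻⁵ mol / 4.687×10⁻⁴ mol photons = 0.16.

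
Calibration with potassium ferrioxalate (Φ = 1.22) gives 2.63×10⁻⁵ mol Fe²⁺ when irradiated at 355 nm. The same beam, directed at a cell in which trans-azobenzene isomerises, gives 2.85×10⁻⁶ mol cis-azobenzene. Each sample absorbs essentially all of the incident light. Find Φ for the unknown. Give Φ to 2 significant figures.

Photons absorbed by the actinometer: 2.63×10⁻⁵ / 1.22 = 2.156×10⁻⁵ mol.
Φ(unknown) = 2.85×10⁻⁶ / 2.156×10⁻⁵ = 0.13.

Φ = 0.13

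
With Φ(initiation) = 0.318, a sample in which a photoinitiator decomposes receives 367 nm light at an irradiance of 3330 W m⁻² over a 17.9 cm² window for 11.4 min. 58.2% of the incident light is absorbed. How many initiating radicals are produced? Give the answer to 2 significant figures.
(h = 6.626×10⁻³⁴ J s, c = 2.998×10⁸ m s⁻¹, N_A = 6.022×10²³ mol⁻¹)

1.4×10²¹ initiating radicals

Photon energy at 367 nm: hc/λ = (6.626×10⁻³⁴)(2.998×10⁸)/(367×10⁻⁹) = 5.413×10⁻¹⁹ J.
Energy delivered: (3330 W m⁻²)(17.9×10⁻⁴ m²)(684 s) = 4077 J.
Photons incident: 4077 / 5.413×10⁻¹⁹ = 7.532×10²¹, i.e. 7.532×10²¹/6.022×10²³ = 0.01251 mol.
Photons absorbed: 0.582 × 0.01251 = 0.007281 mol.
Product: Φ × n_abs = 0.318 × 0.007281 = 0.002315 mol.
As a count: 0.002315 × 6.022×10²³ = 1.4×10²¹.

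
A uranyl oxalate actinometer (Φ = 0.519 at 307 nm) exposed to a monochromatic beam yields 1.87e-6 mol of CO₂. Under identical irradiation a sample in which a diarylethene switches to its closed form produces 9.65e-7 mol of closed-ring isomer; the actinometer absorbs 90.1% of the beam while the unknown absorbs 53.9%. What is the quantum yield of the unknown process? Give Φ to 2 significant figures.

Photons absorbed by the actinometer: 1.87e-6 / 0.519 = 3.603e-6 mol.
Incident flux: 3.603e-6 / 0.901 = 3.999e-6 einstein.
Absorbed by unknown: 0.539 × 3.999e-6 = 2.155e-6 mol.
Φ(unknown) = 9.65e-7 / 2.155e-6 = 0.45.

Φ = 0.45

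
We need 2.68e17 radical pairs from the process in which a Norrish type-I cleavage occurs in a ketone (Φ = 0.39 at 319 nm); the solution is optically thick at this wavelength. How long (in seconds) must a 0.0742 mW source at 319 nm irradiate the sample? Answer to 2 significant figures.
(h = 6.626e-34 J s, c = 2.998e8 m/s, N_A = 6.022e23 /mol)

Product: 2.68e17 / 6.022e23 = 4.450e-7 mol.
Photons that must be absorbed: 4.450e-7 / 0.39 = 1.141e-6 mol.
Photon energy: hc/λ = 6.227e-19 J; per mole, 3.750e5 J mol⁻¹.
Energy required: 1.141e-6 × 3.750e5 = 0.4279 J.
Time: 0.4279 J / 7.42e-05 W = 5800 s.

t ≈ 5800 s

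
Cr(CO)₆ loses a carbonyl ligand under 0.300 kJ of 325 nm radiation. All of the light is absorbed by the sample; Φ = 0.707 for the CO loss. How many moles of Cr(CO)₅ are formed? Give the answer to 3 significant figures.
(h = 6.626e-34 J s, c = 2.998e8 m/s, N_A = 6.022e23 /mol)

5.76e-4 mol

Photon energy at 325 nm: hc/λ = (6.626e-34)(2.998e8)/(325e-9) = 6.112e-19 J.
Incident energy: 0.300 kJ = 300 J.
Photons incident: 300 / 6.112e-19 = 4.908e20, i.e. 4.908e20/6.022e23 = 8.150e-4 mol.
Product: Φ × n_abs = 0.707 × 8.150e-4 = 5.762e-4 mol.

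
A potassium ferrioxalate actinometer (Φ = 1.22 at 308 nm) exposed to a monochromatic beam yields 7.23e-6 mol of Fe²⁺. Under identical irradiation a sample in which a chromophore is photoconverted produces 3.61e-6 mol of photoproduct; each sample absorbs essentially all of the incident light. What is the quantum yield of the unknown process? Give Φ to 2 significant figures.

Photons absorbed by the actinometer: 7.23e-6 / 1.22 = 5.926e-6 mol.
Φ(unknown) = 3.61e-6 / 5.926e-6 = 0.61.

Φ = 0.61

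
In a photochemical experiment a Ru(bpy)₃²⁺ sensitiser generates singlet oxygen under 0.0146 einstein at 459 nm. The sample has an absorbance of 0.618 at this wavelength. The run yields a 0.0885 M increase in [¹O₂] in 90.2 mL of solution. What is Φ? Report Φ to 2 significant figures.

Φ = 0.72

Product: (0.0885 M)(0.0902 L) = 0.007983 mol.
Fraction absorbed: 1 − 10^(−0.618) = 0.7590.
Photons absorbed: 0.7590 × 0.0146 = 0.01108 mol.
Φ = 0.007983 mol / 0.01108 mol photons = 0.72.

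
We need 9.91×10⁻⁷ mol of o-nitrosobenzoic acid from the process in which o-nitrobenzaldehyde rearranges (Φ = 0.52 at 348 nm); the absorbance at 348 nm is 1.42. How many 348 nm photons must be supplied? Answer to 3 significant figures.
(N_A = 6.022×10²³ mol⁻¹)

1.19×10¹⁸ photons

Photons that must be absorbed: 9.91×10⁻⁷ / 0.52 = 1.906×10⁻⁶ mol.
Fraction absorbed: 1 − 10^(−1.42) = 0.9620.
Incident photons needed: 1.906×10⁻⁶ / 0.9620 = 1.981×10⁻⁶ mol.
Photon count: 1.981×10⁻⁶ × 6.022×10²³ = 1.19×10¹⁸.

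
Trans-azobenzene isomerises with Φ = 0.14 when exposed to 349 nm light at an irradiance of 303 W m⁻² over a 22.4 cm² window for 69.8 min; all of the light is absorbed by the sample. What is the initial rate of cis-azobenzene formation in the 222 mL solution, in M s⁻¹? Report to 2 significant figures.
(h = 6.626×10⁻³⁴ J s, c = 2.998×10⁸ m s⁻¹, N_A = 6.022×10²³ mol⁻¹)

1.2×10⁻⁶ M s⁻¹

Photon energy at 349 nm: hc/λ = (6.626×10⁻³⁴)(2.998×10⁸)/(349×10⁻⁹) = 5.692×10⁻¹⁹ J.
Energy delivered: (303 W m⁻²)(22.4×10⁻⁴ m²)(4188 s) = 2842 J.
Photons incident: 2842 / 5.692×10⁻¹⁹ = 4.993×10²¹, i.e. 4.993×10²¹/6.022×10²³ = 0.008291 mol.
Product formed: 0.14 × 0.008291 = 0.001161 mol.
Rate: 0.001161 mol / (4188 s × 0.222 L) = 1.2×10⁻⁶ M s⁻¹.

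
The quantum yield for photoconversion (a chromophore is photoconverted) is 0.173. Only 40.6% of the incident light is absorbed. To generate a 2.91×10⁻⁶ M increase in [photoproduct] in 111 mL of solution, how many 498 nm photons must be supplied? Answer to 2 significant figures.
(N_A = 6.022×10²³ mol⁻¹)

Product: (2.91×10⁻⁶ M)(0.111 L) = 3.230×10⁻⁷ mol.
Photons that must be absorbed: 3.230×10⁻⁷ / 0.173 = 1.867×10⁻⁶ mol.
Incident photons needed: 1.867×10⁻⁶ / 0.406 = 4.599×10⁻⁶ mol.
Photon count: 4.599×10⁻⁶ × 6.022×10²³ = 2.8×10¹⁸.

2.8×10¹⁸ photons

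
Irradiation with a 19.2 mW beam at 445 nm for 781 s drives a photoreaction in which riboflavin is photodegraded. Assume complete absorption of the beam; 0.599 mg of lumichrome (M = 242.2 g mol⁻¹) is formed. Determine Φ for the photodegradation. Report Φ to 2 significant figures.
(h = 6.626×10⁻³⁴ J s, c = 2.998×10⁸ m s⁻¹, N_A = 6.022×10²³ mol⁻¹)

Φ = 0.044

Product: 0.599 mg / 242.2 g mol⁻¹ = 2.473×10⁻⁶ mol.
Photon energy at 445 nm: hc/λ = (6.626×10⁻³⁴)(2.998×10⁸)/(445×10⁻⁹) = 4.464×10⁻¹⁹ J.
Energy delivered: (19.2 mW)(781 s) = 15.00 J.
Photons incident: 15.00 / 4.464×10⁻¹⁹ = 3.360×10¹⁹, i.e. 3.360×10¹⁹/6.022×10²³ = 5.580×10⁻⁵ mol.
Φ = 2.473×10⁻⁶ mol / 5.580×10⁻⁵ mol photons = 0.044.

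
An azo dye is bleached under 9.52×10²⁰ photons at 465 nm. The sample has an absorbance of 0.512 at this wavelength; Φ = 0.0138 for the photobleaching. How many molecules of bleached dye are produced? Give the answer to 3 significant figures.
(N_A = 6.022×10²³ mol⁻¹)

Moles of photons: 9.52×10²⁰ / 6.022×10²³ = 0.001581 mol.
Fraction absorbed: 1 − 10^(−0.512) = 0.6924.
Photons absorbed: 0.6924 × 0.001581 = 0.001095 mol.
Product: Φ × n_abs = 0.0138 × 0.001095 = 1.511×10⁻⁵ mol.
As a count: 1.511×10⁻⁵ × 6.022×10²³ = 9.10×10¹⁸.

9.10×10¹⁸ molecules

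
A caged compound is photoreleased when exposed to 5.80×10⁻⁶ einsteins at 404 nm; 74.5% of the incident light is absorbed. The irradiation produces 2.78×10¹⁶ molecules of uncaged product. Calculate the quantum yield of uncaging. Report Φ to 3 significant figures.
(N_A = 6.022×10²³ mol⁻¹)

Φ = 0.0107

Product: 2.78×10¹⁶ / 6.022×10²³ = 4.616×10⁻⁸ mol.
Photons absorbed: 0.745 × 5.80×10⁻⁶ = 4.321×10⁻⁶ mol.
Φ = 4.616×10⁻⁸ mol / 4.321×10⁻⁶ mol photons = 0.0107.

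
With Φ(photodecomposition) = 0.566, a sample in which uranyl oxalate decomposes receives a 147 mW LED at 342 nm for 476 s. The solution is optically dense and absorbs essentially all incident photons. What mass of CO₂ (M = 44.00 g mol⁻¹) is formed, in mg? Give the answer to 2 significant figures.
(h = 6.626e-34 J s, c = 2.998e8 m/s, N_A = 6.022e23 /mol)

Photon energy at 342 nm: hc/λ = (6.626e-34)(2.998e8)/(342e-9) = 5.808e-19 J.
Energy delivered: (147 mW)(476 s) = 69.97 J.
Photons incident: 69.97 / 5.808e-19 = 1.205e20, i.e. 1.205e20/6.022e23 = 2.001e-4 mol.
Product: Φ × n_abs = 0.566 × 2.001e-4 = 1.133e-4 mol.
Mass: 1.133e-4 × 44.00 = 0.004985 g = 5.0 mg.

5.0 mg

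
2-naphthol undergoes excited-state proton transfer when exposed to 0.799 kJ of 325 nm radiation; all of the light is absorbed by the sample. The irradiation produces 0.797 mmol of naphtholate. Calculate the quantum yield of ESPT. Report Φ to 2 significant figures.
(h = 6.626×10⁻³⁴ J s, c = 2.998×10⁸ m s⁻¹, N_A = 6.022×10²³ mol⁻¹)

Product: 0.797 mmol = 7.97×10⁻⁴ mol.
Photon energy at 325 nm: hc/λ = (6.626×10⁻³⁴)(2.998×10⁸)/(325×10⁻⁹) = 6.112×10⁻¹⁹ J.
Incident energy: 0.799 kJ = 799 J.
Photons incident: 799 / 6.112×10⁻¹⁹ = 1.307×10²¹, i.e. 1.307×10²¹/6.022×10²³ = 0.002170 mol.
Φ = 7.97×10⁻⁴ mol / 0.002170 mol photons = 0.37.

Φ = 0.37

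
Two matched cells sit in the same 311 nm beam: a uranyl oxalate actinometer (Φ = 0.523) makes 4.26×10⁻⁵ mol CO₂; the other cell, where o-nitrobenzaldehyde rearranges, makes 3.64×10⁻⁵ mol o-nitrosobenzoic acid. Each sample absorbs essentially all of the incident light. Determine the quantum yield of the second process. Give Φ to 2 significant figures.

Φ = 0.45

Photons absorbed by the actinometer: 4.26×10⁻⁵ / 0.523 = 8.145×10⁻⁵ mol.
Φ(unknown) = 3.64×10⁻⁵ / 8.145×10⁻⁵ = 0.45.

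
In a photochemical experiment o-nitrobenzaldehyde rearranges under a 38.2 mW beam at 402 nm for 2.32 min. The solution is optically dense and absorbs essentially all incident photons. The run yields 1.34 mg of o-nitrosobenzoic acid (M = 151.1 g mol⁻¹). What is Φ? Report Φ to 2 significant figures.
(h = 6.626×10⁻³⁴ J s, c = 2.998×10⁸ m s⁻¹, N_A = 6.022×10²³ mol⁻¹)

Product: 1.34 mg / 151.1 g mol⁻¹ = 8.868×10⁻⁶ mol.
Photon energy at 402 nm: hc/λ = (6.626×10⁻³⁴)(2.998×10⁸)/(402×10⁻⁹) = 4.941×10⁻¹⁹ J.
Energy delivered: (38.2 mW)(139.2 s) = 5.317 J.
Photons incident: 5.317 / 4.941×10⁻¹⁹ = 1.076×10¹⁹, i.e. 1.076×10¹⁹/6.022×10²³ = 1.787×10⁻⁵ mol.
Φ = 8.868×10⁻⁶ mol / 1.787×10⁻⁵ mol photons = 0.50.

Φ = 0.50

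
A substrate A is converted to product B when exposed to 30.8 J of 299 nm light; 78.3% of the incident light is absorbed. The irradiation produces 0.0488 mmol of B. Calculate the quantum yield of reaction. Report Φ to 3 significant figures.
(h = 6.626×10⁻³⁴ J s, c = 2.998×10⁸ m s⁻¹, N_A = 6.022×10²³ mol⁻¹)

Φ = 0.810

Product: 0.0488 mmol = 4.88×10⁻⁵ mol.
Photon energy at 299 nm: hc/λ = (6.626×10⁻³⁴)(2.998×10⁸)/(299×10⁻⁹) = 6.644×10⁻¹⁹ J.
Photons incident: 30.8 / 6.644×10⁻¹⁹ = 4.636×10¹⁹, i.e. 4.636×10¹⁹/6.022×10²³ = 7.698×10⁻⁵ mol.
Photons absorbed: 0.783 × 7.698×10⁻⁵ = 6.028×10⁻⁵ mol.
Φ = 4.88×10⁻⁵ mol / 6.028×10⁻⁵ mol photons = 0.810.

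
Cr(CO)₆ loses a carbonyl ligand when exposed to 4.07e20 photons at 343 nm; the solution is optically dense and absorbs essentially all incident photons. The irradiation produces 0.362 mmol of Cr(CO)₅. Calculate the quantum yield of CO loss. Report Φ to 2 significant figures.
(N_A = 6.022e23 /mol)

Φ = 0.54

Product: 0.362 mmol = 3.62e-4 mol.
Moles of photons: 4.07e20 / 6.022e23 = 6.759e-4 mol.
Φ = 3.62e-4 mol / 6.759e-4 mol photons = 0.54.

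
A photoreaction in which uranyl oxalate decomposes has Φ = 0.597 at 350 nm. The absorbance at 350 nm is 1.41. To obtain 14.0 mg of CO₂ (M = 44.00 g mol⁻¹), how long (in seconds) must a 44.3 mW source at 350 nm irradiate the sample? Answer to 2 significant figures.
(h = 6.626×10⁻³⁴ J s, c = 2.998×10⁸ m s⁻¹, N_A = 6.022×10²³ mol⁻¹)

t ≈ 4300 s

Product: 14.0 mg / 44.00 g mol⁻¹ = 3.182×10⁻⁴ mol.
Photons that must be absorbed: 3.182×10⁻⁴ / 0.597 = 5.330×10⁻⁴ mol.
Fraction absorbed: 1 − 10^(−1.41) = 0.9611.
Incident photons needed: 5.330×10⁻⁴ / 0.9611 = 5.546×10⁻⁴ mol.
Photon energy: hc/λ = 5.676×10⁻¹⁹ J; per mole, 3.418×10⁵ J mol⁻¹.
Energy required: 5.546×10⁻⁴ × 3.418×10⁵ = 189.6 J.
Time: 189.6 J / 0.0443 W = 4300 s.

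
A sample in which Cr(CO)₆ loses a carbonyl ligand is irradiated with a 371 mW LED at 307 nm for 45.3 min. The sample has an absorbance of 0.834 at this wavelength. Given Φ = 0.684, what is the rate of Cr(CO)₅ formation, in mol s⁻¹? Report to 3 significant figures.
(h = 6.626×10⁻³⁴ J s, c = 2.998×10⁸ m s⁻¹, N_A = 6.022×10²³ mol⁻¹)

Photon energy at 307 nm: hc/λ = (6.626×10⁻³⁴)(2.998×10⁸)/(307×10⁻⁹) = 6.471×10⁻¹⁹ J.
Energy delivered: (371 mW)(2718 s) = 1008 J.
Photons incident: 1008 / 6.471×10⁻¹⁹ = 1.558×10²¹, i.e. 1.558×10²¹/6.022×10²³ = 0.002587 mol.
Fraction absorbed: 1 − 10^(−0.834) = 0.8534.
Photons absorbed: 0.8534 × 0.002587 = 0.002208 mol.
Product formed: 0.684 × 0.002208 = 0.001510 mol.
Rate: 0.001510 / 2718 s = 5.56×10⁻⁷ mol s⁻¹.

5.56×10⁻⁷ mol s⁻¹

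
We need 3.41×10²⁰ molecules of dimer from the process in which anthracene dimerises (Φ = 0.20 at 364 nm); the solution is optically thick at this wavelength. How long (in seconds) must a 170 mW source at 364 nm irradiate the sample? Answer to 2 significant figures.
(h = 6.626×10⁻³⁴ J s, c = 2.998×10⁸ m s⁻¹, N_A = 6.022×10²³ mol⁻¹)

t ≈ 5500 s

Product: 3.41×10²⁰ / 6.022×10²³ = 5.663×10⁻⁴ mol.
Photons that must be absorbed: 5.663×10⁻⁴ / 0.20 = 0.002832 mol.
Photon energy: hc/λ = 5.457×10⁻¹⁹ J; per mole, 3.286×10⁵ J mol⁻¹.
Energy required: 0.002832 × 3.286×10⁵ = 930.6 J.
Time: 930.6 J / 0.17 W = 5500 s.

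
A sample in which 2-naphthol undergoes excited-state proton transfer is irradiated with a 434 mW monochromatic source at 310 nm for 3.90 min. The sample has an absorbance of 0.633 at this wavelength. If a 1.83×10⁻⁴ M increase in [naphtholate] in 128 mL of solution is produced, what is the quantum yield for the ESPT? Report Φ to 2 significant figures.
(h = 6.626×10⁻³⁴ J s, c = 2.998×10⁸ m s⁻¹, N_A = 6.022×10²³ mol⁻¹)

Φ = 0.12

Product: (1.83×10⁻⁴ M)(0.128 L) = 2.342×10⁻⁵ mol.
Photon energy at 310 nm: hc/λ = (6.626×10⁻³⁴)(2.998×10⁸)/(310×10⁻⁹) = 6.408×10⁻¹⁹ J.
Energy delivered: (434 mW)(234 s) = 101.6 J.
Photons incident: 101.6 / 6.408×10⁻¹⁹ = 1.586×10²⁰, i.e. 1.586×10²⁰/6.022×10²³ = 2.634×10⁻⁴ mol.
Fraction absorbed: 1 − 10^(−0.633) = 0.7672.
Photons absorbed: 0.7672 × 2.634×10⁻⁴ = 2.021×10⁻⁴ mol.
Φ = 2.342×10⁻⁵ mol / 2.021×10⁻⁴ mol photons = 0.12.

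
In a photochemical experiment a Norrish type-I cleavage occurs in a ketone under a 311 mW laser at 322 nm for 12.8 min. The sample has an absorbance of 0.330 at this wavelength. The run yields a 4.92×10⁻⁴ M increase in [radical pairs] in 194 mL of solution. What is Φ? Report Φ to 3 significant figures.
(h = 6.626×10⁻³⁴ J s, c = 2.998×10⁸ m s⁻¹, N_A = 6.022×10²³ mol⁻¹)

Product: (4.92×10⁻⁴ M)(0.194 L) = 9.545×10⁻⁵ mol.
Photon energy at 322 nm: hc/λ = (6.626×10⁻³⁴)(2.998×10⁸)/(322×10⁻⁹) = 6.169×10⁻¹⁹ J.
Energy delivered: (311 mW)(768 s) = 238.8 J.
Photons incident: 238.8 / 6.169×10⁻¹⁹ = 3.871×10²⁰, i.e. 3.871×10²⁰/6.022×10²³ = 6.428×10⁻⁴ mol.
Fraction absorbed: 1 − 10^(−0.330) = 0.5323.
Photons absorbed: 0.5323 × 6.428×10⁻⁴ = 3.422×10⁻⁴ mol.
Φ = 9.545×10⁻⁵ mol / 3.422×10⁻⁴ mol photons = 0.279.

Φ = 0.279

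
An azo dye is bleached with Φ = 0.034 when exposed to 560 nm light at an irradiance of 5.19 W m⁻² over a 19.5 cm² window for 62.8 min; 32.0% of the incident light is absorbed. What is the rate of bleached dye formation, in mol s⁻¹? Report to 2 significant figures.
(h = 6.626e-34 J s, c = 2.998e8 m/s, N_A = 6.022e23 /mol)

5.2e-10 mol s⁻¹

Photon energy at 560 nm: hc/λ = (6.626e-34)(2.998e8)/(560e-9) = 3.547e-19 J.
Energy delivered: (5.19 W m⁻²)(19.5e-4 m²)(3768 s) = 38.13 J.
Photons incident: 38.13 / 3.547e-19 = 1.075e20, i.e. 1.075e20/6.022e23 = 1.785e-4 mol.
Photons absorbed: 0.320 × 1.785e-4 = 5.712e-5 mol.
Product formed: 0.034 × 5.712e-5 = 1.942e-6 mol.
Rate: 1.942e-6 / 3768 s = 5.2e-10 mol s⁻¹.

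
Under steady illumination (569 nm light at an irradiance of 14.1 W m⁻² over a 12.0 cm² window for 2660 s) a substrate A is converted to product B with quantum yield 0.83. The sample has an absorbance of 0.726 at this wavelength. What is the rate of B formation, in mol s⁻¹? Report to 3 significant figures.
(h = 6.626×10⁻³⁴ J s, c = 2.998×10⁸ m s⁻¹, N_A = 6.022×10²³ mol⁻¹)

Photon energy at 569 nm: hc/λ = (6.626×10⁻³⁴)(2.998×10⁸)/(569×10⁻⁹) = 3.491×10⁻¹⁹ J.
Energy delivered: (14.1 W m⁻²)(12.0×10⁻⁴ m²)(2660 s) = 45.01 J.
Photons incident: 45.01 / 3.491×10⁻¹⁹ = 1.289×10²⁰, i.e. 1.289×10²⁰/6.022×10²³ = 2.140×10⁻⁴ mol.
Fraction absorbed: 1 − 10^(−0.726) = 0.8121.
Photons absorbed: 0.8121 × 2.140×10⁻⁴ = 1.738×10⁻⁴ mol.
Product formed: 0.83 × 1.738×10⁻⁴ = 1.443×10⁻⁴ mol.
Rate: 1.443×10⁻⁴ / 2660 s = 5.42×10⁻⁸ mol s⁻¹.

5.42×10⁻⁸ mol s⁻¹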